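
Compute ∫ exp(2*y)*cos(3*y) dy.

Let I denote the integral. Integrate by parts with u = cos(3*y), dv = exp(2*y) dy, so v = exp(2*y)/2: I = exp(2*y)*cos(3*y)/2 + (3/2)·∫ exp(2*y)*sin(3*y) dy.
Apply parts again with u = sin(3*y), dv = exp(2*y) dy: ∫ exp(2*y)*sin(3*y) dy = exp(2*y)*sin(3*y)/2 − (3/2)·I. Substituting back brings back I: I = 3*exp(2*y)*sin(3*y)/4 + exp(2*y)*cos(3*y)/2 − (9/4)·I.
Solving for I: (1 + 9/4)·I equals the remaining terms, so I = (4/13)·(3*exp(2*y)*sin(3*y)/4 + exp(2*y)*cos(3*y)/2).

3*exp(2*y)*sin(3*y)/13 + 2*exp(2*y)*cos(3*y)/13 + C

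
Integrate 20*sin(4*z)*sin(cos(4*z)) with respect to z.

5*cos(cos(4*z)) + C

Let u = cos(4*z), so du = (-4*sin(4*z)) dz.
Rewriting, the integral becomes -5·∫ sin(u) du = -5·-cos(u).
Substituting back, u = cos(4*z).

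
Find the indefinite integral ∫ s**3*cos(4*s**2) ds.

s**2*sin(4*s**2)/8 + cos(4*s**2)/32 + C

Let u = s², du = 2s ds; rewrite as (1/2)∫ u^1·cos(4u) du.
Now integrate by parts 1 time.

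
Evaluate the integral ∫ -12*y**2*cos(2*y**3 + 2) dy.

-2*sin(2*y**3 + 2) + C

Let u = 2*y**3 + 2, so du = (6*y**2) dy.
Rewriting, the integral becomes -2·∫ cos(u) du = -2·sin(u).
Substituting back, u = 2*y**3 + 2.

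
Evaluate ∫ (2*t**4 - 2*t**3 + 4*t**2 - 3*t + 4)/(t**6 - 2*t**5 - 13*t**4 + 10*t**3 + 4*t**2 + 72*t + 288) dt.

11*log(t - 4)/21 - 139*log(t - 3)/390 + 37*log(t + 2)/120 - 265*log(t + 3)/546 + log(t**2 + 4)/208 + 7*atan(t/2)/104 + C

Factor the denominator: (t - 4)*(t - 3)*(t + 2)*(t + 3)*(t**2 + 4).
Partial-fraction decomposition: (t + 14)/(104*(t**2 + 4)) - 265/(546*(t + 3)) + 37/(120*(t + 2)) - 139/(390*(t - 3)) + 11/(21*(t - 4)).
Integrate each term; A/(t−a) gives A·log|t−a|; the (Bt+D)/(t²+p²) term gives a log and an atan.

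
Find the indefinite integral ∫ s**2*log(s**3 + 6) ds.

Let u = s**3 + 6, so du = (3*s**2) ds.
The integral becomes (1/3)·∫ log(u) du; integrate by parts with u′=log(u), dv′=du.

s**3*log(s**3 + 6)/3 - s**3/3 + 2*log(s**3 + 6) + C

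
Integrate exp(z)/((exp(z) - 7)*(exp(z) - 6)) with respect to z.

Let u = e^z, du = e^z dz.
The integral becomes ∫ du/((u-6)(u-7)); decompose into partial fractions.

log(exp(z) - 7) - log(exp(z) - 6) + C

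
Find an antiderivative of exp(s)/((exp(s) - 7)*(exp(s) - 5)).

log(exp(s) - 7)/2 - log(exp(s) - 5)/2 + C

Let u = e^s, du = e^s ds.
The integral becomes ∫ du/((u-5)(u-7)); decompose into partial fractions.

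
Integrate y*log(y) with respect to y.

Use integration by parts with u = log(y), dv = y dy.
Then du = 1/y dy and v = y**2/2.

y**2*log(y)/2 - y**2/4 + C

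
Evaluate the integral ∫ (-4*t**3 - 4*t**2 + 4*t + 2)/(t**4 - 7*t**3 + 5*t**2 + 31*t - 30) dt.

-289*log(t - 5)/28 + 13*log(t - 3)/2 - log(t - 1)/12 - 2*log(t + 2)/21 + C

Factor the denominator: (t - 5)*(t - 3)*(t - 1)*(t + 2).
Partial-fraction decomposition: -2/(21*(t + 2)) - 1/(12*(t - 1)) + 13/(2*(t - 3)) - 289/(28*(t - 5)).
Integrate each term: A/(t−a) contributes A·log|t−a|.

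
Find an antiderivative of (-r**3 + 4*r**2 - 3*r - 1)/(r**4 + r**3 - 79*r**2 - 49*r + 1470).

Factor the denominator: (r - 7)*(r - 5)*(r + 6)*(r + 7).
Partial-fraction decomposition: -559/(168*(r + 7)) + 29/(11*(r + 6)) + 41/(264*(r - 5)) - 13/(28*(r - 7)).
Integrate each term: A/(r−a) contributes A·log|r−a|.

-13*log(r - 7)/28 + 41*log(r - 5)/264 + 29*log(r + 6)/11 - 559*log(r + 7)/168 + C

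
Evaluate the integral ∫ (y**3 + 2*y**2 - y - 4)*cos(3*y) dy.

y**3*sin(3*y)/3 + 2*y**2*sin(3*y)/3 + y**2*cos(3*y)/3 - 5*y*sin(3*y)/9 + 4*y*cos(3*y)/9 - 40*sin(3*y)/27 - 5*cos(3*y)/27 + C

Use integration by parts with u = y**3 + 2*y**2 - y - 4, dv = cos(3*y) dy, so v = sin(3*y)/3.
Apply parts 3 times (tabular method): alternate signs, differentiate u down to 0, integrate dv up.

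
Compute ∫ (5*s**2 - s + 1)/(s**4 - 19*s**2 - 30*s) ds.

-log(s)/30 + 121*log(s - 5)/280 + 23*log(s + 2)/14 - 49*log(s + 3)/24 + C

Factor the denominator: s*(s - 5)*(s + 2)*(s + 3).
Partial-fraction decomposition: -49/(24*(s + 3)) + 23/(14*(s + 2)) + 121/(280*(s - 5)) - 1/(30*s).
Integrate each term: A/(s−a) contributes A·log|s−a|.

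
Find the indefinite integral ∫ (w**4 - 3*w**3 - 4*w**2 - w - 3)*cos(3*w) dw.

Use integration by parts with u = w**4 - 3*w**3 - 4*w**2 - w - 3, dv = cos(3*w) dw, so v = sin(3*w)/3.
Apply parts 4 times (tabular method): alternate signs, differentiate u down to 0, integrate dv up.

w**4*sin(3*w)/3 - w**3*sin(3*w) + 4*w**3*cos(3*w)/9 - 16*w**2*sin(3*w)/9 - w**2*cos(3*w) + w*sin(3*w)/3 - 32*w*cos(3*w)/27 - 49*sin(3*w)/81 + cos(3*w)/9 + C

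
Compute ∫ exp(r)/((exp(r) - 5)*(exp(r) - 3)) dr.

log(exp(r) - 5)/2 - log(exp(r) - 3)/2 + C

Let u = e^r, du = e^r dr.
The integral becomes ∫ du/((u-3)(u-5)); decompose into partial fractions.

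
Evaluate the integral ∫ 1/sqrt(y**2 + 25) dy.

Substitute y = 5·tan(θ), so dy = 5·sec(θ)^2 dθ and the radical becomes sqrt(y**2 + 25) = 5·sec(θ) by the Pythagorean identity.
Integrate the resulting trig expression in θ, then back-substitute tan(θ) = y/5, sec(θ) = sqrt(y**2 + 25)/5 (absorbing any constant into C).

log(y + sqrt(y**2 + 25)) + C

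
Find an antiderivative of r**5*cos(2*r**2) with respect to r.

r**4*sin(2*r**2)/4 + r**2*cos(2*r**2)/4 - sin(2*r**2)/8 + C

Let u = r², du = 2r dr; rewrite as (1/2)∫ u^2·cos(2u) du.
Now integrate by parts 2 times.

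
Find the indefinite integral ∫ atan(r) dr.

Use integration by parts with u = arctan(r), dv = dr.
Then du = 1/(r**2 + 1) dr.

r*atan(r) - log(r**2 + 1)/2 + C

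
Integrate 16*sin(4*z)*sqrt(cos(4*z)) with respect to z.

Let u = cos(4*z), so du = (-4*sin(4*z)) dz.
Rewriting, the integral becomes -4·∫ √u du = -4·(2/3)u^(3/2).
Substituting back, u = cos(4*z).

-8*cos(4*z)**(3/2)/3 + C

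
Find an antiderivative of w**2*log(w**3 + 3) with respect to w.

w**3*log(w**3 + 3)/3 - w**3/3 + log(w**3 + 3) + C

Let u = w**3 + 3, so du = (3*w**2) dw.
The integral becomes (1/3)·∫ log(u) du; integrate by parts with u′=log(u), dv′=du.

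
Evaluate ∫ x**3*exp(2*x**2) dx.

Let u = x², du = 2x dx; rewrite as (1/2)∫ u^1·exp(2u) du.
Now integrate by parts 1 time.

(2*x**2 - 1)*exp(2*x**2)/8 + C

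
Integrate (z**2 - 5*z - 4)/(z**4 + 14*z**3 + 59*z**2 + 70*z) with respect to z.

Factor the denominator: z*(z + 2)*(z + 5)*(z + 7).
Partial-fraction decomposition: -8/(7*(z + 7)) + 23/(15*(z + 5)) - 1/(3*(z + 2)) - 2/(35*z).
Integrate each term: A/(z−a) contributes A·log|z−a|.

-2*log(z)/35 - log(z + 2)/3 + 23*log(z + 5)/15 - 8*log(z + 7)/7 + C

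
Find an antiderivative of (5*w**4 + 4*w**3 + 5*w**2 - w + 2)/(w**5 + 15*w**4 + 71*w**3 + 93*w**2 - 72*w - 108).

15*log(w - 1)/392 - 9*log(w + 1)/100 + 347*log(w + 3)/72 + 2561*log(w + 6)/11025 + 5804/(105*w + 630) + C

Factor the denominator: (w - 1)*(w + 1)*(w + 3)*(w + 6)**2.
Partial-fraction decomposition: 2561/(11025*(w + 6)) - 5804/(105*(w + 6)**2) + 347/(72*(w + 3)) - 9/(100*(w + 1)) + 15/(392*(w - 1)).
Integrate each term; A/(w−a) gives A·log|w−a|; A/(w−a)² gives −A/(w−a).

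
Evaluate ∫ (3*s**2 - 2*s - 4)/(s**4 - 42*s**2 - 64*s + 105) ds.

Factor the denominator: (s - 7)*(s - 1)*(s + 3)*(s + 5).
Partial-fraction decomposition: -9/(16*(s + 5)) + 29/(80*(s + 3)) + 1/(48*(s - 1)) + 43/(240*(s - 7)).
Integrate each term: A/(s−a) contributes A·log|s−a|.

43*log(s - 7)/240 + log(s - 1)/48 + 29*log(s + 3)/80 - 9*log(s + 5)/16 + C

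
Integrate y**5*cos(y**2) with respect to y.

y**4*sin(y**2)/2 + y**2*cos(y**2) - sin(y**2) + C

Let u = y², du = 2y dy; rewrite as (1/2)∫ u^2·cos(1u) du.
Now integrate by parts 2 times.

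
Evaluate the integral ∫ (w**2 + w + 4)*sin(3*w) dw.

Use integration by parts with u = w**2 + w + 4, dv = sin(3*w) dw, so v = -cos(3*w)/3.
Apply parts 2 times (tabular method): alternate signs, differentiate u down to 0, integrate dv up.

-w**2*cos(3*w)/3 + 2*w*sin(3*w)/9 - w*cos(3*w)/3 + sin(3*w)/9 - 34*cos(3*w)/27 + C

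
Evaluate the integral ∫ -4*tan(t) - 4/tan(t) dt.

-4*log(tan(t)) + C

Let u = tan(t), so du = (tan(t)**2 + 1) dt.
Rewriting, the integral becomes -4·∫ 1/u du = -4·log(u).
Substituting back, u = tan(t).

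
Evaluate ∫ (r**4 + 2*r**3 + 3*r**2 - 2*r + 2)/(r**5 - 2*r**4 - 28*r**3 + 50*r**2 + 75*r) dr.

Factor the denominator: r*(r - 5)*(r - 3)*(r + 1)*(r + 5).
Partial-fraction decomposition: 231/(800*(r + 5)) - 1/(16*(r + 1)) - 79/(96*(r - 3)) + 157/(100*(r - 5)) + 2/(75*r).
Integrate each term: A/(r−a) contributes A·log|r−a|.

2*log(r)/75 + 157*log(r - 5)/100 - 79*log(r - 3)/96 - log(r + 1)/16 + 231*log(r + 5)/800 + C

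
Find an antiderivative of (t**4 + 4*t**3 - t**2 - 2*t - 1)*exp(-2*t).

Use integration by parts with u = t**4 + 4*t**3 - t**2 - 2*t - 1, dv = exp(-2*t) dt, so v = -exp(-2*t)/2.
Apply parts 4 times (tabular method): alternate signs, differentiate u down to 0, integrate dv up.

(-t**4 - 6*t**3 - 8*t**2 - 6*t - 2)*exp(-2*t)/2 + C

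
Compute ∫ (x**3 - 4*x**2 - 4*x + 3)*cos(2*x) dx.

x**3*sin(2*x)/2 - 2*x**2*sin(2*x) + 3*x**2*cos(2*x)/4 - 11*x*sin(2*x)/4 - 2*x*cos(2*x) + 5*sin(2*x)/2 - 11*cos(2*x)/8 + C

Use integration by parts with u = x**3 - 4*x**2 - 4*x + 3, dv = cos(2*x) dx, so v = sin(2*x)/2.
Apply parts 3 times (tabular method): alternate signs, differentiate u down to 0, integrate dv up.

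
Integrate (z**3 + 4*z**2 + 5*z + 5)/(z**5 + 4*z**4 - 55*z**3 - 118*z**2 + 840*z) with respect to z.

log(z)/168 + 17*log(z - 5)/44 - 153*log(z - 4)/440 + 97*log(z + 6)/660 - 59*log(z + 7)/308 + C

Factor the denominator: z*(z - 5)*(z - 4)*(z + 6)*(z + 7).
Partial-fraction decomposition: -59/(308*(z + 7)) + 97/(660*(z + 6)) - 153/(440*(z - 4)) + 17/(44*(z - 5)) + 1/(168*z).
Integrate each term: A/(z−a) contributes A·log|z−a|.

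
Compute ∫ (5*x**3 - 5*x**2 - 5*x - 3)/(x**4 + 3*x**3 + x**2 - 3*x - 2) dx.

-2*log(x - 1)/3 - 12*log(x + 1) + 53*log(x + 2)/3 - 4/(x + 1) + C

Factor the denominator: (x - 1)*(x + 1)**2*(x + 2).
Partial-fraction decomposition: 53/(3*(x + 2)) - 12/(x + 1) + 4/(x + 1)**2 - 2/(3*(x - 1)).
Integrate each term; A/(x−a) gives A·log|x−a|; A/(x−a)² gives −A/(x−a).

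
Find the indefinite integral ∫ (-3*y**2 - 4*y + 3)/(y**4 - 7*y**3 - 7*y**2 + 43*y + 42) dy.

-43*log(y - 7)/72 + 9*log(y - 3)/20 + log(y + 1)/8 + log(y + 2)/45 + C

Factor the denominator: (y - 7)*(y - 3)*(y + 1)*(y + 2).
Partial-fraction decomposition: 1/(45*(y + 2)) + 1/(8*(y + 1)) + 9/(20*(y - 3)) - 43/(72*(y - 7)).
Integrate each term: A/(y−a) contributes A·log|y−a|.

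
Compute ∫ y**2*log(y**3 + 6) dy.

y**3*log(y**3 + 6)/3 - y**3/3 + 2*log(y**3 + 6) + C

Let u = y**3 + 6, so du = (3*y**2) dy.
The integral becomes (1/3)·∫ log(u) du; integrate by parts with u′=log(u), dv′=du.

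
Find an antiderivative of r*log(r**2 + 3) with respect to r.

Let u = r**2 + 3, so du = (2*r) dr.
The integral becomes (1/2)·∫ log(u) du; integrate by parts with u′=log(u), dv′=du.

r**2*log(r**2 + 3)/2 - r**2/2 + 3*log(r**2 + 3)/2 + C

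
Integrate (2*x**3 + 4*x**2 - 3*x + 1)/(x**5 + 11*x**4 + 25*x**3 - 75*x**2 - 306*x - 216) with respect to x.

41*log(x - 3)/756 - log(x + 1)/20 - 2*log(x + 3)/9 + 17*log(x + 4)/14 - 269*log(x + 6)/270 + C

Factor the denominator: (x - 3)*(x + 1)*(x + 3)*(x + 4)*(x + 6).
Partial-fraction decomposition: -269/(270*(x + 6)) + 17/(14*(x + 4)) - 2/(9*(x + 3)) - 1/(20*(x + 1)) + 41/(756*(x - 3)).
Integrate each term: A/(x−a) contributes A·log|x−a|.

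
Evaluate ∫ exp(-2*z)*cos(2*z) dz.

Let I denote the integral. Integrate by parts with u = cos(2*z), dv = exp(-2*z) dz, so v = -exp(-2*z)/2: I = -exp(-2*z)*cos(2*z)/2 − ∫ exp(-2*z)*sin(2*z) dz.
Apply parts again with u = sin(2*z), dv = exp(-2*z) dz: ∫ exp(-2*z)*sin(2*z) dz = -exp(-2*z)*sin(2*z)/2 + I. Substituting back brings back I: I = exp(-2*z)*sin(2*z)/2 - exp(-2*z)*cos(2*z)/2 − I.
Solving for I: (1 + 1)·I equals the remaining terms, so I = (1/2)·(exp(-2*z)*sin(2*z)/2 - exp(-2*z)*cos(2*z)/2).

exp(-2*z)*sin(2*z)/4 - exp(-2*z)*cos(2*z)/4 + C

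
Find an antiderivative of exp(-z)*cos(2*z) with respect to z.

2*exp(-z)*sin(2*z)/5 - exp(-z)*cos(2*z)/5 + C

Let I denote the integral. Integrate by parts with u = cos(2*z), dv = exp(-z) dz, so v = -exp(-z): I = -exp(-z)*cos(2*z) − 2·∫ exp(-z)*sin(2*z) dz.
Apply parts again with u = sin(2*z), dv = exp(-z) dz: ∫ exp(-z)*sin(2*z) dz = -exp(-z)*sin(2*z) + 2·I. Substituting back brings back I: I = 2*exp(-z)*sin(2*z) - exp(-z)*cos(2*z) − 4·I.
Solving for I: (1 + 4)·I equals the remaining terms, so I = (1/5)·(2*exp(-z)*sin(2*z) - exp(-z)*cos(2*z)).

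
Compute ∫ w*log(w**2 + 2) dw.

Let u = w**2 + 2, so du = (2*w) dw.
The integral becomes (1/2)·∫ log(u) du; integrate by parts with u′=log(u), dv′=du.

w**2*log(w**2 + 2)/2 - w**2/2 + log(w**2 + 2) + C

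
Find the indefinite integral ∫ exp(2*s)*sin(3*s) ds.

2*exp(2*s)*sin(3*s)/13 - 3*exp(2*s)*cos(3*s)/13 + C

Let I denote the integral. Integrate by parts with u = sin(3*s), dv = exp(2*s) ds, so v = exp(2*s)/2: I = exp(2*s)*sin(3*s)/2 − (3/2)·∫ exp(2*s)*cos(3*s) ds.
Apply parts again with u = cos(3*s), dv = exp(2*s) ds: ∫ exp(2*s)*cos(3*s) ds = exp(2*s)*cos(3*s)/2 + (3/2)·I. Substituting back brings back I: I = exp(2*s)*sin(3*s)/2 - 3*exp(2*s)*cos(3*s)/4 − (9/4)·I.
Solving for I: (1 + 9/4)·I equals the remaining terms, so I = (4/13)·(exp(2*s)*sin(3*s)/2 - 3*exp(2*s)*cos(3*s)/4).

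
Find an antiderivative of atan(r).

Use integration by parts with u = arctan(r), dv = dr.
Then du = 1/(r**2 + 1) dr.

r*atan(r) - log(r**2 + 1)/2 + C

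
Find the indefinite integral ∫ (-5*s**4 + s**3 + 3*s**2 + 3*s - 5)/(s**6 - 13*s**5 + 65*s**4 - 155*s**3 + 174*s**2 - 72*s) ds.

5*log(s)/72 - 387*log(s - 4)/8 + 1217*log(s - 3)/36 + 59*log(s - 2)/4 - log(s - 1)/4 - 347/(6*s - 18) + C

Factor the denominator: s*(s - 4)*(s - 3)**2*(s - 2)*(s - 1).
Partial-fraction decomposition: -1/(4*(s - 1)) + 59/(4*(s - 2)) + 1217/(36*(s - 3)) + 347/(6*(s - 3)**2) - 387/(8*(s - 4)) + 5/(72*s).
Integrate each term; A/(s−a) gives A·log|s−a|; A/(s−a)² gives −A/(s−a).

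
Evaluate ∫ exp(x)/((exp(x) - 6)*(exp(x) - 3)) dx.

log(exp(x) - 6)/3 - log(exp(x) - 3)/3 + C

Let u = e^x, du = e^x dx.
The integral becomes ∫ du/((u-3)(u-6)); decompose into partial fractions.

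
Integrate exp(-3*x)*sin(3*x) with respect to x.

Let I denote the integral. Integrate by parts with u = sin(3*x), dv = exp(-3*x) dx, so v = -exp(-3*x)/3: I = -exp(-3*x)*sin(3*x)/3 + ∫ exp(-3*x)*cos(3*x) dx.
Apply parts again with u = cos(3*x), dv = exp(-3*x) dx: ∫ exp(-3*x)*cos(3*x) dx = -exp(-3*x)*cos(3*x)/3 − I. Substituting back brings back I: I = -exp(-3*x)*sin(3*x)/3 - exp(-3*x)*cos(3*x)/3 − I.
Solving for I: (1 + 1)·I equals the remaining terms, so I = (1/2)·(-exp(-3*x)*sin(3*x)/3 - exp(-3*x)*cos(3*x)/3).

-exp(-3*x)*sin(3*x)/6 - exp(-3*x)*cos(3*x)/6 + C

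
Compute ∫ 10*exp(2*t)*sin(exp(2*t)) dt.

Let u = exp(2*t), so du = (2*exp(2*t)) dt.
Rewriting, the integral becomes 5·∫ sin(u) du = 5·-cos(u).
Substituting back, u = exp(2*t).

-5*cos(exp(2*t)) + C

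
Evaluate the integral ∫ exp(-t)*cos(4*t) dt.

Let I denote the integral. Integrate by parts with u = cos(4*t), dv = exp(-t) dt, so v = -exp(-t): I = -exp(-t)*cos(4*t) − 4·∫ exp(-t)*sin(4*t) dt.
Apply parts again with u = sin(4*t), dv = exp(-t) dt: ∫ exp(-t)*sin(4*t) dt = -exp(-t)*sin(4*t) + 4·I. Substituting back brings back I: I = 4*exp(-t)*sin(4*t) - exp(-t)*cos(4*t) − 16·I.
Solving for I: (1 + 16)·I equals the remaining terms, so I = (1/17)·(4*exp(-t)*sin(4*t) - exp(-t)*cos(4*t)).

4*exp(-t)*sin(4*t)/17 - exp(-t)*cos(4*t)/17 + C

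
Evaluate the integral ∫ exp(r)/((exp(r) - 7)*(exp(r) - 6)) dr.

Let u = e^r, du = e^r dr.
The integral becomes ∫ du/((u-7)(u-6)); decompose into partial fractions.

log(exp(r) - 7) - log(exp(r) - 6) + C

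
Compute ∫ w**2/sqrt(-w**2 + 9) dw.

Substitute w = 3·sin(θ), so dw = 3·cos(θ) dθ and the radical becomes sqrt(-w**2 + 9) = 3·cos(θ) by the Pythagorean identity.
Integrate the resulting trig expression in θ, then back-substitute θ = asin(w/3), sin(θ) = w/3, cos(θ) = sqrt(-w**2 + 9)/3 (absorbing any constant into C).

-w*sqrt(-w**2 + 9)/2 + 9*asin(w/3)/2 + C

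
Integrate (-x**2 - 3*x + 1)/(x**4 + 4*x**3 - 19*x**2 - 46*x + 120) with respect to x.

Factor the denominator: (x - 3)*(x - 2)*(x + 4)*(x + 5).
Partial-fraction decomposition: 9/(56*(x + 5)) - 1/(14*(x + 4)) + 3/(14*(x - 2)) - 17/(56*(x - 3)).
Integrate each term: A/(x−a) contributes A·log|x−a|.

-17*log(x - 3)/56 + 3*log(x - 2)/14 - log(x + 4)/14 + 9*log(x + 5)/56 + C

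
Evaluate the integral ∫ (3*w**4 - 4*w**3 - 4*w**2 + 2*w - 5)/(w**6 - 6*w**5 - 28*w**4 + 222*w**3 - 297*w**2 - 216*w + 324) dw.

2887*log(w - 6)/3780 - 1271*log(w - 3)/1944 + log(w - 1)/35 - log(w + 1)/280 - 4591*log(w + 6)/34020 + 25/(54*w - 162) + C

Factor the denominator: (w - 6)*(w - 3)**2*(w - 1)*(w + 1)*(w + 6).
Partial-fraction decomposition: -4591/(34020*(w + 6)) - 1/(280*(w + 1)) + 1/(35*(w - 1)) - 1271/(1944*(w - 3)) - 25/(54*(w - 3)**2) + 2887/(3780*(w - 6)).
Integrate each term; A/(w−a) gives A·log|w−a|; A/(w−a)² gives −A/(w−a).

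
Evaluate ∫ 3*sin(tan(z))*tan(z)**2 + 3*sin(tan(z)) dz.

Let u = tan(z), so du = (tan(z)**2 + 1) dz.
Rewriting, the integral becomes 3·∫ sin(u) du = 3·-cos(u).
Substituting back, u = tan(z).

-3*cos(tan(z)) + C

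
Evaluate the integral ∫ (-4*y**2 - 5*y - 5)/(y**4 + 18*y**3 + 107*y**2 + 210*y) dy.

-log(y)/42 + 8*log(y + 5) - 119*log(y + 6)/6 + 83*log(y + 7)/7 + C

Factor the denominator: y*(y + 5)*(y + 6)*(y + 7).
Partial-fraction decomposition: 83/(7*(y + 7)) - 119/(6*(y + 6)) + 8/(y + 5) - 1/(42*y).
Integrate each term: A/(y−a) contributes A·log|y−a|.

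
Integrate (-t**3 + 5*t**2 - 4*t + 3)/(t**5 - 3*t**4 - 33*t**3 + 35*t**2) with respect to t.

Factor the denominator: t**2*(t - 7)*(t - 1)*(t + 5).
Partial-fraction decomposition: 91/(600*(t + 5)) - 1/(12*(t - 1)) - 41/(1176*(t - 7)) - 41/(1225*t) + 3/(35*t**2).
Integrate each term; A/(t−a) gives A·log|t−a|; A/(t−a)² gives −A/(t−a).

-41*log(t)/1225 - 41*log(t - 7)/1176 - log(t - 1)/12 + 91*log(t + 5)/600 - 3/(35*t) + C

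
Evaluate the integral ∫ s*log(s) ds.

s**2*log(s)/2 - s**2/4 + C

Use integration by parts with u = log(s), dv = s ds.
Then du = 1/s ds and v = s**2/2.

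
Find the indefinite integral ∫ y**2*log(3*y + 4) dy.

y**3*log(3*y + 4)/3 - y**3/9 + 2*y**2/9 - 16*y/27 + 64*log(3*y + 4)/81 + C

Use integration by parts with u = log(3*y + 4), dv = y**2 dy.
Then du = 3/(3*y + 4) dy and v = y**3/3.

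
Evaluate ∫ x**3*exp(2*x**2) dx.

(2*x**2 - 1)*exp(2*x**2)/8 + C

Let u = x², du = 2x dx; rewrite as (1/2)∫ u^1·exp(2u) du.
Now integrate by parts 1 time.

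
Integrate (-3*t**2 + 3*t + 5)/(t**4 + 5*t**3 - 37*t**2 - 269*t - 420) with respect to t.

Factor the denominator: (t - 7)*(t + 3)*(t + 4)*(t + 5).
Partial-fraction decomposition: 85/(24*(t + 5)) - 5/(t + 4) + 31/(20*(t + 3)) - 11/(120*(t - 7)).
Integrate each term: A/(t−a) contributes A·log|t−a|.

-11*log(t - 7)/120 + 31*log(t + 3)/20 - 5*log(t + 4) + 85*log(t + 5)/24 + C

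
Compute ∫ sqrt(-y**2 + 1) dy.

Substitute y = sin(θ), so dy = cos(θ) dθ and the radical becomes sqrt(-y**2 + 1) = cos(θ) by the Pythagorean identity.
Integrate the resulting trig expression in θ, then back-substitute θ = asin(y), sin(θ) = y, cos(θ) = sqrt(-y**2 + 1) (absorbing any constant into C).

y*sqrt(-y**2 + 1)/2 + asin(y)/2 + C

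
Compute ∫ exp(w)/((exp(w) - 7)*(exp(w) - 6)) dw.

Let u = e^w, du = e^w dw.
The integral becomes ∫ du/((u-6)(u-7)); decompose into partial fractions.

log(exp(w) - 7) - log(exp(w) - 6) + C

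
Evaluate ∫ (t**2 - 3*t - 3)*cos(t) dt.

t**2*sin(t) - 3*t*sin(t) + 2*t*cos(t) - 5*sin(t) - 3*cos(t) + C

Use integration by parts with u = t**2 - 3*t - 3, dv = cos(t) dt, so v = sin(t).
Apply parts 2 times (tabular method): alternate signs, differentiate u down to 0, integrate dv up.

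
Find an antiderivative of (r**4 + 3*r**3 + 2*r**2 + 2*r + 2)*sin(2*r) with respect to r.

-r**4*cos(2*r)/2 + r**3*sin(2*r) - 3*r**3*cos(2*r)/2 + 9*r**2*sin(2*r)/4 + r**2*cos(2*r)/2 - r*sin(2*r)/2 + 5*r*cos(2*r)/4 - 5*sin(2*r)/8 - 5*cos(2*r)/4 + C

Use integration by parts with u = r**4 + 3*r**3 + 2*r**2 + 2*r + 2, dv = sin(2*r) dr, so v = -cos(2*r)/2.
Apply parts 4 times (tabular method): alternate signs, differentiate u down to 0, integrate dv up.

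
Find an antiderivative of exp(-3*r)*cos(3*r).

Let I denote the integral. Integrate by parts with u = cos(3*r), dv = exp(-3*r) dr, so v = -exp(-3*r)/3: I = -exp(-3*r)*cos(3*r)/3 − ∫ exp(-3*r)*sin(3*r) dr.
Apply parts again with u = sin(3*r), dv = exp(-3*r) dr: ∫ exp(-3*r)*sin(3*r) dr = -exp(-3*r)*sin(3*r)/3 + I. Substituting back brings back I: I = exp(-3*r)*sin(3*r)/3 - exp(-3*r)*cos(3*r)/3 − I.
Solving for I: (1 + 1)·I equals the remaining terms, so I = (1/2)·(exp(-3*r)*sin(3*r)/3 - exp(-3*r)*cos(3*r)/3).

exp(-3*r)*sin(3*r)/6 - exp(-3*r)*cos(3*r)/6 + C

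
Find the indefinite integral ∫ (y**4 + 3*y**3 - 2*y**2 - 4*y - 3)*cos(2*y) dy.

y**4*sin(2*y)/2 + 3*y**3*sin(2*y)/2 + y**3*cos(2*y) - 5*y**2*sin(2*y)/2 + 9*y**2*cos(2*y)/4 - 17*y*sin(2*y)/4 - 5*y*cos(2*y)/2 - sin(2*y)/4 - 17*cos(2*y)/8 + C

Use integration by parts with u = y**4 + 3*y**3 - 2*y**2 - 4*y - 3, dv = cos(2*y) dy, so v = sin(2*y)/2.
Apply parts 4 times (tabular method): alternate signs, differentiate u down to 0, integrate dv up.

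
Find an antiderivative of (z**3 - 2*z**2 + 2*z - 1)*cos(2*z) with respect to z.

Use integration by parts with u = z**3 - 2*z**2 + 2*z - 1, dv = cos(2*z) dz, so v = sin(2*z)/2.
Apply parts 3 times (tabular method): alternate signs, differentiate u down to 0, integrate dv up.

z**3*sin(2*z)/2 - z**2*sin(2*z) + 3*z**2*cos(2*z)/4 + z*sin(2*z)/4 - z*cos(2*z) + cos(2*z)/8 + C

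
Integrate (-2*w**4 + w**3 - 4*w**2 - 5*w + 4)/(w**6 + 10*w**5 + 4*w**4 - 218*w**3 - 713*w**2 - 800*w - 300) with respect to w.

-89*log(w - 5)/1980 - 343*log(w + 1)/3600 + log(w + 2)/2 - 241*log(w + 5)/80 + 1459*log(w + 6)/550 + 1/(60*w + 60) + C

Factor the denominator: (w - 5)*(w + 1)**2*(w + 2)*(w + 5)*(w + 6).
Partial-fraction decomposition: 1459/(550*(w + 6)) - 241/(80*(w + 5)) + 1/(2*(w + 2)) - 343/(3600*(w + 1)) - 1/(60*(w + 1)**2) - 89/(1980*(w - 5)).
Integrate each term; A/(w−a) gives A·log|w−a|; A/(w−a)² gives −A/(w−a).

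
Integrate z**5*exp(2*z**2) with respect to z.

(2*z**4 - 2*z**2 + 1)*exp(2*z**2)/8 + C

Let u = z², du = 2z dz; rewrite as (1/2)∫ u^2·exp(2u) du.
Now integrate by parts 2 times.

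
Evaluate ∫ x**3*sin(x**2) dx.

-x**2*cos(x**2)/2 + sin(x**2)/2 + C

Let u = x², du = 2x dx; rewrite as (1/2)∫ u^1·sin(1u) du.
Now integrate by parts 1 time.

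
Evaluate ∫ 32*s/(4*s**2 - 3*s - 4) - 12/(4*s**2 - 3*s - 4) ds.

4*log(4*s**2 - 3*s - 4) + C

Let u = 4*s**2 - 3*s - 4, so du = (8*s - 3) ds.
Rewriting, the integral becomes 4·∫ 1/u du = 4·log(u).
Substituting back, u = 4*s**2 - 3*s - 4.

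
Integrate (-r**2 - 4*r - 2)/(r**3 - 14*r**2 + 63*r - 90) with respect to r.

Factor the denominator: (r - 6)*(r - 5)*(r - 3).
Partial-fraction decomposition: -23/(6*(r - 3)) + 47/(2*(r - 5)) - 62/(3*(r - 6)).
Integrate each term: A/(r−a) contributes A·log|r−a|.

-62*log(r - 6)/3 + 47*log(r - 5)/2 - 23*log(r - 3)/6 + C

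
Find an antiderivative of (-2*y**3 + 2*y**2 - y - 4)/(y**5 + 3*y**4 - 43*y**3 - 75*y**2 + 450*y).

Factor the denominator: y*(y - 5)*(y - 3)*(y + 5)*(y + 6).
Partial-fraction decomposition: 23/(27*(y + 6)) - 301/(400*(y + 5)) + 43/(432*(y - 3)) - 19/(100*(y - 5)) - 2/(225*y).
Integrate each term: A/(y−a) contributes A·log|y−a|.

-2*log(y)/225 - 19*log(y - 5)/100 + 43*log(y - 3)/432 - 301*log(y + 5)/400 + 23*log(y + 6)/27 + C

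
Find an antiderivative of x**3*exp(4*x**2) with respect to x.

(4*x**2 - 1)*exp(4*x**2)/32 + C

Let u = x², du = 2x dx; rewrite as (1/2)∫ u^1·exp(4u) du.
Now integrate by parts 1 time.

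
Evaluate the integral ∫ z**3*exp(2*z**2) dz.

(2*z**2 - 1)*exp(2*z**2)/8 + C

Let u = z², du = 2z dz; rewrite as (1/2)∫ u^1·exp(2u) du.
Now integrate by parts 1 time.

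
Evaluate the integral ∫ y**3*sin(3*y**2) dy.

Let u = y², du = 2y dy; rewrite as (1/2)∫ u^1·sin(3u) du.
Now integrate by parts 1 time.

-y**2*cos(3*y**2)/6 + sin(3*y**2)/18 + C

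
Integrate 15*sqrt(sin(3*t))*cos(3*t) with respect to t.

Let u = sin(3*t), so du = (3*cos(3*t)) dt.
Rewriting, the integral becomes 5·∫ √u du = 5·(2/3)u^(3/2).
Substituting back, u = sin(3*t).

10*sin(3*t)**(3/2)/3 + C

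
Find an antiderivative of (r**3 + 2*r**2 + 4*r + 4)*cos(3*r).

Use integration by parts with u = r**3 + 2*r**2 + 4*r + 4, dv = cos(3*r) dr, so v = sin(3*r)/3.
Apply parts 3 times (tabular method): alternate signs, differentiate u down to 0, integrate dv up.

r**3*sin(3*r)/3 + 2*r**2*sin(3*r)/3 + r**2*cos(3*r)/3 + 10*r*sin(3*r)/9 + 4*r*cos(3*r)/9 + 32*sin(3*r)/27 + 10*cos(3*r)/27 + C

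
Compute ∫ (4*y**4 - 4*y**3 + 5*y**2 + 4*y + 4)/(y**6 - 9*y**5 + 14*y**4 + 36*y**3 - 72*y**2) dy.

Factor the denominator: y**2*(y - 6)*(y - 3)*(y - 2)*(y + 2).
Partial-fraction decomposition: -7/(40*(y + 2)) + 1/(y - 2) - 277/(135*(y - 3)) + 283/(216*(y - 6)) - 1/(12*y) - 1/(18*y**2).
Integrate each term; A/(y−a) gives A·log|y−a|; A/(y−a)² gives −A/(y−a).

-log(y)/12 + 283*log(y - 6)/216 - 277*log(y - 3)/135 + log(y - 2) - 7*log(y + 2)/40 + 1/(18*y) + C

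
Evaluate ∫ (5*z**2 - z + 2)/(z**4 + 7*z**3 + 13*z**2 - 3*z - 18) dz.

log(z - 1)/8 - 8*log(z + 2) + 63*log(z + 3)/8 - 25/(2*z + 6) + C

Factor the denominator: (z - 1)*(z + 2)*(z + 3)**2.
Partial-fraction decomposition: 63/(8*(z + 3)) + 25/(2*(z + 3)**2) - 8/(z + 2) + 1/(8*(z - 1)).
Integrate each term; A/(z−a) gives A·log|z−a|; A/(z−a)² gives −A/(z−a).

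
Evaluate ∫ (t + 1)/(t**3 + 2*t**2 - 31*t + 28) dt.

Factor the denominator: (t - 4)*(t - 1)*(t + 7).
Partial-fraction decomposition: -3/(44*(t + 7)) - 1/(12*(t - 1)) + 5/(33*(t - 4)).
Integrate each term: A/(t−a) contributes A·log|t−a|.

5*log(t - 4)/33 - log(t - 1)/12 - 3*log(t + 7)/44 + C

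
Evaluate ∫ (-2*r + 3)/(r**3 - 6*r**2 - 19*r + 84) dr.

Factor the denominator: (r - 7)*(r - 3)*(r + 4).
Partial-fraction decomposition: 1/(7*(r + 4)) + 3/(28*(r - 3)) - 1/(4*(r - 7)).
Integrate each term: A/(r−a) contributes A·log|r−a|.

-log(r - 7)/4 + 3*log(r - 3)/28 + log(r + 4)/7 + C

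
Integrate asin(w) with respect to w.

w*asin(w) + sqrt(-w**2 + 1) + C

Use integration by parts with u = arcsin(w), dv = dw.
Then du = 1/sqrt(-w**2 + 1) dw.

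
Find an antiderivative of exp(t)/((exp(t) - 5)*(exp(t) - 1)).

log(exp(t) - 5)/4 - log(exp(t) - 1)/4 + C

Let u = e^t, du = e^t dt.
The integral becomes ∫ du/((u-5)(u-1)); decompose into partial fractions.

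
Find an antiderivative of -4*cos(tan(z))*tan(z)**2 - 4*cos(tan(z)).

Let u = tan(z), so du = (tan(z)**2 + 1) dz.
Rewriting, the integral becomes -4·∫ cos(u) du = -4·sin(u).
Substituting back, u = tan(z).

-4*sin(tan(z)) + C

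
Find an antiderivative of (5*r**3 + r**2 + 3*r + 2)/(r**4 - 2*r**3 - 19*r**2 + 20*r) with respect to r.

log(r)/10 + 667*log(r - 5)/180 - 11*log(r - 1)/20 + 157*log(r + 4)/90 + C

Factor the denominator: r*(r - 5)*(r - 1)*(r + 4).
Partial-fraction decomposition: 157/(90*(r + 4)) - 11/(20*(r - 1)) + 667/(180*(r - 5)) + 1/(10*r).
Integrate each term: A/(r−a) contributes A·log|r−a|.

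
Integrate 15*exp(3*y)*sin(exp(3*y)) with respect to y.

-5*cos(exp(3*y)) + C

Let u = exp(3*y), so du = (3*exp(3*y)) dy.
Rewriting, the integral becomes 5·∫ sin(u) du = 5·-cos(u).
Substituting back, u = exp(3*y).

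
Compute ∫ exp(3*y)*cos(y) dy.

exp(3*y)*sin(y)/10 + 3*exp(3*y)*cos(y)/10 + C

Let I denote the integral. Integrate by parts with u = cos(y), dv = exp(3*y) dy, so v = exp(3*y)/3: I = exp(3*y)*cos(y)/3 + (1/3)·∫ exp(3*y)*sin(y) dy.
Apply parts again with u = sin(y), dv = exp(3*y) dy: ∫ exp(3*y)*sin(y) dy = exp(3*y)*sin(y)/3 − (1/3)·I. Substituting back brings back I: I = exp(3*y)*sin(y)/9 + exp(3*y)*cos(y)/3 − (1/9)·I.
Solving for I: (1 + 1/9)·I equals the remaining terms, so I = (9/10)·(exp(3*y)*sin(y)/9 + exp(3*y)*cos(y)/3).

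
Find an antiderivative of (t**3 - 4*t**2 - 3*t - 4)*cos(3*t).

Use integration by parts with u = t**3 - 4*t**2 - 3*t - 4, dv = cos(3*t) dt, so v = sin(3*t)/3.
Apply parts 3 times (tabular method): alternate signs, differentiate u down to 0, integrate dv up.

t**3*sin(3*t)/3 - 4*t**2*sin(3*t)/3 + t**2*cos(3*t)/3 - 11*t*sin(3*t)/9 - 8*t*cos(3*t)/9 - 28*sin(3*t)/27 - 11*cos(3*t)/27 + C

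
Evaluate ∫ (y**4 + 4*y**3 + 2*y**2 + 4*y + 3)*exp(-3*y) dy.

(-27*y**4 - 144*y**3 - 198*y**2 - 240*y - 161)*exp(-3*y)/81 + C

Use integration by parts with u = y**4 + 4*y**3 + 2*y**2 + 4*y + 3, dv = exp(-3*y) dy, so v = -exp(-3*y)/3.
Apply parts 4 times (tabular method): alternate signs, differentiate u down to 0, integrate dv up.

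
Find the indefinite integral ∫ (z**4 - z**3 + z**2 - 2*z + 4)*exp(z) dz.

Use integration by parts with u = z**4 - z**3 + z**2 - 2*z + 4, dv = exp(z) dz, so v = exp(z).
Apply parts 4 times (tabular method): alternate signs, differentiate u down to 0, integrate dv up.

(z**4 - 5*z**3 + 16*z**2 - 34*z + 38)*exp(z) + C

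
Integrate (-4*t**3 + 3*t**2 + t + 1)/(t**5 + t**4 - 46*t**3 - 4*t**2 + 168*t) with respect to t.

Factor the denominator: t*(t - 6)*(t - 2)*(t + 2)*(t + 7).
Partial-fraction decomposition: 1513/(4095*(t + 7)) - 43/(320*(t + 2)) + 17/(288*(t - 2)) - 749/(2496*(t - 6)) + 1/(168*t).
Integrate each term: A/(t−a) contributes A·log|t−a|.

log(t)/168 - 749*log(t - 6)/2496 + 17*log(t - 2)/288 - 43*log(t + 2)/320 + 1513*log(t + 7)/4095 + C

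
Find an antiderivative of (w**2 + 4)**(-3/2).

w/(4*sqrt(w**2 + 4)) + C

Substitute w = 2·tan(θ), so dw = 2·sec(θ)^2 dθ and the radical becomes sqrt(w**2 + 4) = 2·sec(θ) by the Pythagorean identity.
Integrate the resulting trig expression in θ, then back-substitute tan(θ) = w/2, sec(θ) = sqrt(w**2 + 4)/2 (absorbing any constant into C).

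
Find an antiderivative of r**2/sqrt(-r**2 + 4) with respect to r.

Substitute r = 2·sin(θ), so dr = 2·cos(θ) dθ and the radical becomes sqrt(-r**2 + 4) = 2·cos(θ) by the Pythagorean identity.
Integrate the resulting trig expression in θ, then back-substitute θ = asin(r/2), sin(θ) = r/2, cos(θ) = sqrt(-r**2 + 4)/2 (absorbing any constant into C).

-r*sqrt(-r**2 + 4)/2 + 2*asin(r/2) + C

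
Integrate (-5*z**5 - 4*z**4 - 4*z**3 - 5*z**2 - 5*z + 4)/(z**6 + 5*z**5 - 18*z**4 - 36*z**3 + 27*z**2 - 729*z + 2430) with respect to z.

Factor the denominator: (z - 3)**2*(z + 5)*(z + 6)*(z**2 + 9).
Partial-fraction decomposition: -11*(1297*z - 1317)/(27540*(z**2 + 9)) - 34414/(3645*(z + 6)) + 13529/(2176*(z + 5)) - 117377/(93312*(z - 3)) - 1703/(1296*(z - 3)**2).
Integrate each term; A/(z−a) gives A·log|z−a|; the (Bz+D)/(z²+p²) term gives a log and an atan.

-117377*log(z - 3)/93312 + 13529*log(z + 5)/2176 - 34414*log(z + 6)/3645 - 14267*log(z**2 + 9)/55080 + 4829*atan(z/3)/27540 + 1703/(1296*z - 3888) + C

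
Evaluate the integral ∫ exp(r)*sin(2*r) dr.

exp(r)*sin(2*r)/5 - 2*exp(r)*cos(2*r)/5 + C

Let I denote the integral. Integrate by parts with u = sin(2*r), dv = exp(r) dr, so v = exp(r): I = exp(r)*sin(2*r) − 2·∫ exp(r)*cos(2*r) dr.
Apply parts again with u = cos(2*r), dv = exp(r) dr: ∫ exp(r)*cos(2*r) dr = exp(r)*cos(2*r) + 2·I. Substituting back brings back I: I = exp(r)*sin(2*r) - 2*exp(r)*cos(2*r) − 4·I.
Solving for I: (1 + 4)·I equals the remaining terms, so I = (1/5)·(exp(r)*sin(2*r) - 2*exp(r)*cos(2*r)).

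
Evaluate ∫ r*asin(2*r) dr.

r**2*asin(2*r)/2 + r*sqrt(-4*r**2 + 1)/8 - asin(2*r)/16 + C

Use integration by parts with u = arcsin(2*r), dv = r dr.
Then du = 2/sqrt(-4*r**2 + 1) dr.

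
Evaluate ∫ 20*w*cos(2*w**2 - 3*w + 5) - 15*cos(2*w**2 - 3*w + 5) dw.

5*sin(2*w**2 - 3*w + 5) + C

Let u = 2*w**2 - 3*w + 5, so du = (4*w - 3) dw.
Rewriting, the integral becomes 5·∫ cos(u) du = 5·sin(u).
Substituting back, u = 2*w**2 - 3*w + 5.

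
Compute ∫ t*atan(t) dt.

t**2*atan(t)/2 - t/2 + atan(t)/2 + C

Use integration by parts with u = arctan(t), dv = t dt.
Then du = 1/(t**2 + 1) dt.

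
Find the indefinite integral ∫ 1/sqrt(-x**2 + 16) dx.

asin(x/4) + C

Substitute x = 4·sin(θ), so dx = 4·cos(θ) dθ and the radical becomes sqrt(-x**2 + 16) = 4·cos(θ) by the Pythagorean identity.
Integrate the resulting trig expression in θ, then back-substitute θ = asin(x/4), sin(θ) = x/4, cos(θ) = sqrt(-x**2 + 16)/4 (absorbing any constant into C).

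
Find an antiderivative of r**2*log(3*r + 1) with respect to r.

r**3*log(3*r + 1)/3 - r**3/9 + r**2/18 - r/27 + log(3*r + 1)/81 + C

Use integration by parts with u = log(3*r + 1), dv = r**2 dr.
Then du = 3/(3*r + 1) dr and v = r**3/3.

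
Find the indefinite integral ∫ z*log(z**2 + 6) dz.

Let u = z**2 + 6, so du = (2*z) dz.
The integral becomes (1/2)·∫ log(u) du; integrate by parts with u′=log(u), dv′=du.

z**2*log(z**2 + 6)/2 - z**2/2 + 3*log(z**2 + 6) + C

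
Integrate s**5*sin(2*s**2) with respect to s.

-s**4*cos(2*s**2)/4 + s**2*sin(2*s**2)/4 + cos(2*s**2)/8 + C

Let u = s², du = 2s ds; rewrite as (1/2)∫ u^2·sin(2u) du.
Now integrate by parts 2 times.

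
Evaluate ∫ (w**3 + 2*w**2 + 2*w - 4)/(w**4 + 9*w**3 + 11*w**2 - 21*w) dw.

Factor the denominator: w*(w - 1)*(w + 3)*(w + 7).
Partial-fraction decomposition: 263/(224*(w + 7)) - 19/(48*(w + 3)) + 1/(32*(w - 1)) + 4/(21*w).
Integrate each term: A/(w−a) contributes A·log|w−a|.

4*log(w)/21 + log(w - 1)/32 - 19*log(w + 3)/48 + 263*log(w + 7)/224 + C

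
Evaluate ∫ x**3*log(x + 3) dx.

x**4*log(x + 3)/4 - x**4/16 + x**3/4 - 9*x**2/8 + 27*x/4 - 81*log(x + 3)/4 + C

Use integration by parts with u = log(x + 3), dv = x**3 dx.
Then du = 1/(x + 3) dx and v = x**4/4.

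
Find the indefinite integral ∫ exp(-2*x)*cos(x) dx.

exp(-2*x)*sin(x)/5 - 2*exp(-2*x)*cos(x)/5 + C

Let I denote the integral. Integrate by parts with u = cos(x), dv = exp(-2*x) dx, so v = -exp(-2*x)/2: I = -exp(-2*x)*cos(x)/2 − (1/2)·∫ exp(-2*x)*sin(x) dx.
Apply parts again with u = sin(x), dv = exp(-2*x) dx: ∫ exp(-2*x)*sin(x) dx = -exp(-2*x)*sin(x)/2 + (1/2)·I. Substituting back brings back I: I = exp(-2*x)*sin(x)/4 - exp(-2*x)*cos(x)/2 − (1/4)·I.
Solving for I: (1 + 1/4)·I equals the remaining terms, so I = (4/5)·(exp(-2*x)*sin(x)/4 - exp(-2*x)*cos(x)/2).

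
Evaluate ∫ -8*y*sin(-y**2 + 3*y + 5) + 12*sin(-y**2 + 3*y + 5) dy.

Let u = y**2 - 3*y - 5, so du = (2*y - 3) dy.
Rewriting, the integral becomes 4·∫ sin(u) du = 4·-cos(u).
Substituting back, u = y**2 - 3*y - 5.

-4*cos(-y**2 + 3*y + 5) + C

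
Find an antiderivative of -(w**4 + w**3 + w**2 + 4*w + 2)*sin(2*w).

Use integration by parts with u = w**4 + w**3 + w**2 + 4*w + 2, dv = -sin(2*w) dw, so v = cos(2*w)/2.
Apply parts 4 times (tabular method): alternate signs, differentiate u down to 0, integrate dv up.

w**4*cos(2*w)/2 - w**3*sin(2*w) + w**3*cos(2*w)/2 - 3*w**2*sin(2*w)/4 - w**2*cos(2*w) + w*sin(2*w) + 5*w*cos(2*w)/4 - 5*sin(2*w)/8 + 3*cos(2*w)/2 + C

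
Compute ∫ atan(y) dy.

y*atan(y) - log(y**2 + 1)/2 + C

Use integration by parts with u = arctan(y), dv = dy.
Then du = 1/(y**2 + 1) dy.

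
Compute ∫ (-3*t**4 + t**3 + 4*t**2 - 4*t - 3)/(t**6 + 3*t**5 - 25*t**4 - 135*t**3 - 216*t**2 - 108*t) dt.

log(t)/36 - 395*log(t - 6)/3024 + log(t + 1)/28 + 35*log(t + 2)/16 - 229*log(t + 3)/108 + 25/(6*t + 18) + C

Factor the denominator: t*(t - 6)*(t + 1)*(t + 2)*(t + 3)**2.
Partial-fraction decomposition: -229/(108*(t + 3)) - 25/(6*(t + 3)**2) + 35/(16*(t + 2)) + 1/(28*(t + 1)) - 395/(3024*(t - 6)) + 1/(36*t).
Integrate each term; A/(t−a) gives A·log|t−a|; A/(t−a)² gives −A/(t−a).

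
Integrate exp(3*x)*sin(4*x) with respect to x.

3*exp(3*x)*sin(4*x)/25 - 4*exp(3*x)*cos(4*x)/25 + C

Let I denote the integral. Integrate by parts with u = sin(4*x), dv = exp(3*x) dx, so v = exp(3*x)/3: I = exp(3*x)*sin(4*x)/3 − (4/3)·∫ exp(3*x)*cos(4*x) dx.
Apply parts again with u = cos(4*x), dv = exp(3*x) dx: ∫ exp(3*x)*cos(4*x) dx = exp(3*x)*cos(4*x)/3 + (4/3)·I. Substituting back brings back I: I = exp(3*x)*sin(4*x)/3 - 4*exp(3*x)*cos(4*x)/9 − (16/9)·I.
Solving for I: (1 + 16/9)·I equals the remaining terms, so I = (9/25)·(exp(3*x)*sin(4*x)/3 - 4*exp(3*x)*cos(4*x)/9).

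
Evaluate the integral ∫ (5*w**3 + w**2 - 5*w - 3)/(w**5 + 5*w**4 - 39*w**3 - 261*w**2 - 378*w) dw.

log(w)/126 + 863*log(w - 7)/4550 + 563*log(w + 3)/450 - 113*log(w + 6)/78 + 19/(15*w + 45) + C

Factor the denominator: w*(w - 7)*(w + 3)**2*(w + 6).
Partial-fraction decomposition: -113/(78*(w + 6)) + 563/(450*(w + 3)) - 19/(15*(w + 3)**2) + 863/(4550*(w - 7)) + 1/(126*w).
Integrate each term; A/(w−a) gives A·log|w−a|; A/(w−a)² gives −A/(w−a).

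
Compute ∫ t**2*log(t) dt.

Use integration by parts with u = log(t), dv = t**2 dt.
Then du = 1/t dt and v = t**3/3.

t**3*log(t)/3 - t**3/9 + C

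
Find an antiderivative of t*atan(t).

Use integration by parts with u = arctan(t), dv = t dt.
Then du = 1/(t**2 + 1) dt.

t**2*atan(t)/2 - t/2 + atan(t)/2 + C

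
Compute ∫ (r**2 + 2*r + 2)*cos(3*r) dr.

r**2*sin(3*r)/3 + 2*r*sin(3*r)/3 + 2*r*cos(3*r)/9 + 16*sin(3*r)/27 + 2*cos(3*r)/9 + C

Use integration by parts with u = r**2 + 2*r + 2, dv = cos(3*r) dr, so v = sin(3*r)/3.
Apply parts 2 times (tabular method): alternate signs, differentiate u down to 0, integrate dv up.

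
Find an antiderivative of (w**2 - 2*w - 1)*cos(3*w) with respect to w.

Use integration by parts with u = w**2 - 2*w - 1, dv = cos(3*w) dw, so v = sin(3*w)/3.
Apply parts 2 times (tabular method): alternate signs, differentiate u down to 0, integrate dv up.

w**2*sin(3*w)/3 - 2*w*sin(3*w)/3 + 2*w*cos(3*w)/9 - 11*sin(3*w)/27 - 2*cos(3*w)/9 + C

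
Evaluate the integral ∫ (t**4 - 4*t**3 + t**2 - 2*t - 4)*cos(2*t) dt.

Use integration by parts with u = t**4 - 4*t**3 + t**2 - 2*t - 4, dv = cos(2*t) dt, so v = sin(2*t)/2.
Apply parts 4 times (tabular method): alternate signs, differentiate u down to 0, integrate dv up.

t**4*sin(2*t)/2 - 2*t**3*sin(2*t) + t**3*cos(2*t) - t**2*sin(2*t) - 3*t**2*cos(2*t) + 2*t*sin(2*t) - t*cos(2*t) - 3*sin(2*t)/2 + cos(2*t) + C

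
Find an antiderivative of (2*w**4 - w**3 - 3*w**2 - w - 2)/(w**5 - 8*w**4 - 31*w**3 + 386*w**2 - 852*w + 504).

Factor the denominator: (w - 6)**2*(w - 2)*(w - 1)*(w + 7).
Partial-fraction decomposition: 5003/(12168*(w + 7)) + 1/(40*(w - 1)) + 1/(18*(w - 2)) + 2549/(1690*(w - 6)) + 113/(13*(w - 6)**2).
Integrate each term; A/(w−a) gives A·log|w−a|; A/(w−a)² gives −A/(w−a).

2549*log(w - 6)/1690 + log(w - 2)/18 + log(w - 1)/40 + 5003*log(w + 7)/12168 - 113/(13*w - 78) + C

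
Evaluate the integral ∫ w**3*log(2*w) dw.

Use integration by parts with u = log(2*w), dv = w**3 dw.
Then du = 1/w dw and v = w**4/4.

w**4*(log(w) + log(2))/4 - w**4/16 + C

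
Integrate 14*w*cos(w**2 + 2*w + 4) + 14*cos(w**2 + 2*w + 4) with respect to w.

Let u = w**2 + 2*w + 4, so du = (2*w + 2) dw.
Rewriting, the integral becomes 7·∫ cos(u) du = 7·sin(u).
Substituting back, u = w**2 + 2*w + 4.

7*sin(w**2 + 2*w + 4) + C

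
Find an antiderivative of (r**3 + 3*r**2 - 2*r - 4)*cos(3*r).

r**3*sin(3*r)/3 + r**2*sin(3*r) + r**2*cos(3*r)/3 - 8*r*sin(3*r)/9 + 2*r*cos(3*r)/3 - 14*sin(3*r)/9 - 8*cos(3*r)/27 + C

Use integration by parts with u = r**3 + 3*r**2 - 2*r - 4, dv = cos(3*r) dr, so v = sin(3*r)/3.
Apply parts 3 times (tabular method): alternate signs, differentiate u down to 0, integrate dv up.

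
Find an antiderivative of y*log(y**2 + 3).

Let u = y**2 + 3, so du = (2*y) dy.
The integral becomes (1/2)·∫ log(u) du; integrate by parts with u′=log(u), dv′=du.

y**2*log(y**2 + 3)/2 - y**2/2 + 3*log(y**2 + 3)/2 + C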